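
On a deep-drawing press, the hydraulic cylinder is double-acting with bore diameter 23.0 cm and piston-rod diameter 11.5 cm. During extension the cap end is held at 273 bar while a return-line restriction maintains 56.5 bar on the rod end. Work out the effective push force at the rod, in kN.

Cap-side area A_cap = π/4 × (23.0 cm)² = 415.5 cm^2
Rod-side annular area A_ann = π/4 × (23.0² − 11.5²) = 311.6 cm^2
Net thrust = P_cap·A_cap − P_rod·A_ann = 1134 kN − 176.1 kN

F ≈ 958 kN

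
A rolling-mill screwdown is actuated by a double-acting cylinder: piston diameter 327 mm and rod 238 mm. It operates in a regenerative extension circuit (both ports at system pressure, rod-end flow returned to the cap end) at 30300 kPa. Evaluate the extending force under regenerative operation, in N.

F ≈ 1.35e6 N

With equal pressure on both faces, forces on the annular region cancel; the net push is pressure × rod cross-section.
Rod cross-section A_rod = π/4 × (238 mm)² = 44490 mm^2
F = P × A_rod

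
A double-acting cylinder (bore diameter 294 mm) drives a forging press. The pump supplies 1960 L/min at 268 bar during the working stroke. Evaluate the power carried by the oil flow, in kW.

W ≈ 875 kW

Hydraulic power = P × Q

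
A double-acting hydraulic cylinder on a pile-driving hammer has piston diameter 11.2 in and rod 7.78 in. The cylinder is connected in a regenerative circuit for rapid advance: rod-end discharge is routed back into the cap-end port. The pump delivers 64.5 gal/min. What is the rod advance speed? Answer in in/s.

v ≈ 5.22 in/s

In regeneration the rod-end outflow joins the pump flow into the cap end, so the net volume the pump must supply per unit advance equals the rod cross-section area.
Rod cross-section A_rod = π/4 × (7.78 in)² = 47.54 in^2
v = Q_pump / A_rod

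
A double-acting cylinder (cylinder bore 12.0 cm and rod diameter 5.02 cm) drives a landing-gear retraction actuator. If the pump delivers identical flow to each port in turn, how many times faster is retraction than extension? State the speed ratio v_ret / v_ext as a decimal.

Cap-side area A_cap = π/4 × (12.0 cm)² = 113.1 cm^2
Rod-side annular area A_ann = π/4 × (12.0² − 5.02²) = 93.30 cm^2
For equal Q, v ∝ 1/A, so v_ret/v_ext = A_cap/A_ann.

v_ret/v_ext ≈ 1.21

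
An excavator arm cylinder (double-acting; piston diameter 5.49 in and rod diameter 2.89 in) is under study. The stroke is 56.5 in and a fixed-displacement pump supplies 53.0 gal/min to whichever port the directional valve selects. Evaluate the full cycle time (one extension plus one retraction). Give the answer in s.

t ≈ 11.3 s

Cap-side area A_cap = π/4 × (5.49 in)² = 23.67 in^2
Rod-side annular area A_ann = π/4 × (5.49² − 2.89²) = 17.11 in^2
t_ext = A_cap·L/Q = 6.555 s
t_ret = A_ann·L/Q = 4.738 s
t_cycle = t_ext + t_ret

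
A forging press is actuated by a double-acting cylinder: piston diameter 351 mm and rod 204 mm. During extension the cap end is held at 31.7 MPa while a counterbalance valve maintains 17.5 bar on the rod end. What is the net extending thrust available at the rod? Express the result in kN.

F ≈ 2960 kN

Cap-side area A_cap = π/4 × (351 mm)² = 96760 mm^2
Rod-side annular area A_ann = π/4 × (351² − 204²) = 64080 mm^2
Net thrust = P_cap·A_cap − P_rod·A_ann = 3067 kN − 112.1 kN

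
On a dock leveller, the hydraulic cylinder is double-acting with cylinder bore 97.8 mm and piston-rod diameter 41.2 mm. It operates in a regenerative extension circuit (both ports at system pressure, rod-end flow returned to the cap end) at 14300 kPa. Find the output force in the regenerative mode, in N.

F ≈ 19100 N

With equal pressure on both faces, forces on the annular region cancel; the net push is pressure × rod cross-section.
Rod cross-section A_rod = π/4 × (41.2 mm)² = 1333 mm^2
F = P × A_rod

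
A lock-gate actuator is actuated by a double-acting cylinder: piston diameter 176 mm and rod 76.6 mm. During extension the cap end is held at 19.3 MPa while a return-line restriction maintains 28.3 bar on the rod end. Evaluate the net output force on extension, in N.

Cap-side area A_cap = π/4 × (176 mm)² = 24330 mm^2
Rod-side annular area A_ann = π/4 × (176² − 76.6²) = 19720 mm^2
Net thrust = P_cap·A_cap − P_rod·A_ann = 4.695e5 N − 55810 N

F ≈ 4.14e5 N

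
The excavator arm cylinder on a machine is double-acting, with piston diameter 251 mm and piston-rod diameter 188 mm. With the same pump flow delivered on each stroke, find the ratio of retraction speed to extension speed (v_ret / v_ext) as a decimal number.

v_ret/v_ext ≈ 2.28

Cap-side area A_cap = π/4 × (251 mm)² = 49480 mm^2
Rod-side annular area A_ann = π/4 × (251² − 188²) = 21720 mm^2
For equal Q, v ∝ 1/A, so v_ret/v_ext = A_cap/A_ann.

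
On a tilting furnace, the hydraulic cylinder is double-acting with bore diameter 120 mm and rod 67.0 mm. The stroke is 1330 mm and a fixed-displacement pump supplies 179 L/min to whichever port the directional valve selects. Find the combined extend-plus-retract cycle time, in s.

t ≈ 8.51 s

Cap-side area A_cap = π/4 × (120 mm)² = 11310 mm^2
Rod-side annular area A_ann = π/4 × (120² − 67.0²) = 7784 mm^2
t_ext = A_cap·L/Q = 5.042 s
t_ret = A_ann·L/Q = 3.470 s
t_cycle = t_ext + t_ret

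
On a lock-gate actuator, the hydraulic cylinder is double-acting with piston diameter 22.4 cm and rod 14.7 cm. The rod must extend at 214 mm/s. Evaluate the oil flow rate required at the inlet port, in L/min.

Q ≈ 506 L/min

Cap-side area A_cap = π/4 × (22.4 cm)² = 394.1 cm^2
Q = A × v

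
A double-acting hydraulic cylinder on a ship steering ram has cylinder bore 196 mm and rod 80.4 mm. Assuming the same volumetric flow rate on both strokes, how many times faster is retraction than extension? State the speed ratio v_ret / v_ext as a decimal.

Cap-side area A_cap = π/4 × (196 mm)² = 30170 mm^2
Rod-side annular area A_ann = π/4 × (196² − 80.4²) = 25090 mm^2
For equal Q, v ∝ 1/A, so v_ret/v_ext = A_cap/A_ann.

v_ret/v_ext ≈ 1.20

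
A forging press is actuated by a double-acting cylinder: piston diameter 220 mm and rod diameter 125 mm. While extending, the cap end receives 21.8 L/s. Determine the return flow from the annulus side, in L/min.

Q_out ≈ 886 L/min

Cap-side area A_cap = π/4 × (220 mm)² = 38010 mm^2
Rod-side annular area A_ann = π/4 × (220² − 125²) = 25740 mm^2
Piston speed v = Q_in/A_cap; rod-end outflow Q_out = v × A_ann = Q_in × A_ann/A_cap.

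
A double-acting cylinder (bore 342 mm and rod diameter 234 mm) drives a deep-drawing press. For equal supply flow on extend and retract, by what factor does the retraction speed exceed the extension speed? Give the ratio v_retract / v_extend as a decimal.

Cap-side area A_cap = π/4 × (342 mm)² = 91860 mm^2
Rod-side annular area A_ann = π/4 × (342² − 234²) = 48860 mm^2
For equal Q, v ∝ 1/A, so v_ret/v_ext = A_cap/A_ann.

v_ret/v_ext ≈ 1.88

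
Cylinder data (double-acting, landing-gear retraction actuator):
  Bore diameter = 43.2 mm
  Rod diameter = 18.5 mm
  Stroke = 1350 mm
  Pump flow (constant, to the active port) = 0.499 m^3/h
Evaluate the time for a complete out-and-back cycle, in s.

Cap-side area A_cap = π/4 × (43.2 mm)² = 1466 mm^2
Rod-side annular area A_ann = π/4 × (43.2² − 18.5²) = 1197 mm^2
t_ext = A_cap·L/Q = 14.28 s
t_ret = A_ann·L/Q = 11.66 s
t_cycle = t_ext + t_ret

t ≈ 25.9 s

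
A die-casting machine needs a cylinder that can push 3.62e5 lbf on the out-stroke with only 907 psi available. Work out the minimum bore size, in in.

D ≈ 22.5 in

Extension force acts on the full piston face: F = P × (π/4)D².
D = √(4F / (πP)) = √(4 × 3.62e5 lbf / (π × 907 psi))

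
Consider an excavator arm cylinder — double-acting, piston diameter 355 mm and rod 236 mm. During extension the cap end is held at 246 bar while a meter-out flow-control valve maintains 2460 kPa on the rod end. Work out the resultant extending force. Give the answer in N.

Cap-side area A_cap = π/4 × (355 mm)² = 98980 mm^2
Rod-side annular area A_ann = π/4 × (355² − 236²) = 55240 mm^2
Net thrust = P_cap·A_cap − P_rod·A_ann = 2.435e6 N − 1.359e5 N

F ≈ 2.30e6 N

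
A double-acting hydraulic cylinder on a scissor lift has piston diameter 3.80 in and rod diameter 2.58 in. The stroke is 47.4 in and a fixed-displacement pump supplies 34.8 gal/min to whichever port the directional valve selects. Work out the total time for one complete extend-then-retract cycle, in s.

Cap-side area A_cap = π/4 × (3.80 in)² = 11.34 in^2
Rod-side annular area A_ann = π/4 × (3.80² − 2.58²) = 6.113 in^2
t_ext = A_cap·L/Q = 4.012 s
t_ret = A_ann·L/Q = 2.163 s
t_cycle = t_ext + t_ret

t ≈ 6.18 s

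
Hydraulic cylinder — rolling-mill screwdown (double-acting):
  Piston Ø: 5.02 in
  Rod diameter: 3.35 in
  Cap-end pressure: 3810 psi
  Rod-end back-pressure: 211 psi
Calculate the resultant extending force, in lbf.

F ≈ 73100 lbf

Cap-side area A_cap = π/4 × (5.02 in)² = 19.79 in^2
Rod-side annular area A_ann = π/4 × (5.02² − 3.35²) = 10.98 in^2
Net thrust = P_cap·A_cap − P_rod·A_ann = 75410 lbf − 2316 lbf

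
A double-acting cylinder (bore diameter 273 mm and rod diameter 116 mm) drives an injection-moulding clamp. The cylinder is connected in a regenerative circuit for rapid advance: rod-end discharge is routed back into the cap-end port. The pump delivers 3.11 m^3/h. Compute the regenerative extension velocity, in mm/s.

In regeneration the rod-end outflow joins the pump flow into the cap end, so the net volume the pump must supply per unit advance equals the rod cross-section area.
Rod cross-section A_rod = π/4 × (116 mm)² = 10570 mm^2
v = Q_pump / A_rod

v ≈ 81.7 mm/s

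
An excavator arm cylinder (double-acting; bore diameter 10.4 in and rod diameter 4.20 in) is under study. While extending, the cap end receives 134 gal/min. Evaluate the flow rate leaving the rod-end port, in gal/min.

Cap-side area A_cap = π/4 × (10.4 in)² = 84.95 in^2
Rod-side annular area A_ann = π/4 × (10.4² − 4.20²) = 71.09 in^2
Piston speed v = Q_in/A_cap; rod-end outflow Q_out = v × A_ann = Q_in × A_ann/A_cap.

Q_out ≈ 112 gal/min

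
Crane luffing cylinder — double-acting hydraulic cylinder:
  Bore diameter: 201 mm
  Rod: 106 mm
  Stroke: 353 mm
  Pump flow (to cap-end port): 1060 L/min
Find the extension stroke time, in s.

Cap-side area A_cap = π/4 × (201 mm)² = 31730 mm^2
Swept volume V = A × L; t = V / Q = A·L / Q

t ≈ 0.634 s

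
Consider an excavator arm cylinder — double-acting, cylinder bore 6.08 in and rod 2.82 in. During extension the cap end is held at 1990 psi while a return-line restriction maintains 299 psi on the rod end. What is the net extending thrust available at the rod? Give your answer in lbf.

F ≈ 51000 lbf

Cap-side area A_cap = π/4 × (6.08 in)² = 29.03 in^2
Rod-side annular area A_ann = π/4 × (6.08² − 2.82²) = 22.79 in^2
Net thrust = P_cap·A_cap − P_rod·A_ann = 57780 lbf − 6813 lbf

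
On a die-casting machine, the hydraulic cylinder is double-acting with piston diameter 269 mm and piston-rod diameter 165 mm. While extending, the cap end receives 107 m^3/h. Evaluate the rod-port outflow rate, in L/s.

Cap-side area A_cap = π/4 × (269 mm)² = 56830 mm^2
Rod-side annular area A_ann = π/4 × (269² − 165²) = 35450 mm^2
Piston speed v = Q_in/A_cap; rod-end outflow Q_out = v × A_ann = Q_in × A_ann/A_cap.

Q_out ≈ 18.5 L/s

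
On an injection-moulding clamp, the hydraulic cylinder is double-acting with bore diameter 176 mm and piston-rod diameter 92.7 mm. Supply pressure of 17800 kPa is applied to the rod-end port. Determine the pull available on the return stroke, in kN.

F ≈ 313 kN

Rod-side annular area A_ann = π/4 × (176² − 92.7²) = 17580 mm^2
On retraction the pressure acts on the annular area (bore minus rod).
F = P × A_ann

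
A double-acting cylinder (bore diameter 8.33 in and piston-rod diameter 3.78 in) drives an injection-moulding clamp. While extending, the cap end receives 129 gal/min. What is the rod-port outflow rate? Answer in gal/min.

Q_out ≈ 102 gal/min

Cap-side area A_cap = π/4 × (8.33 in)² = 54.50 in^2
Rod-side annular area A_ann = π/4 × (8.33² − 3.78²) = 43.28 in^2
Piston speed v = Q_in/A_cap; rod-end outflow Q_out = v × A_ann = Q_in × A_ann/A_cap.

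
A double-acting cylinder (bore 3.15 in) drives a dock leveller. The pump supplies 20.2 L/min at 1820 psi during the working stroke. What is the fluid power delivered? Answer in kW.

Hydraulic power = P × Q

W ≈ 4.22 kW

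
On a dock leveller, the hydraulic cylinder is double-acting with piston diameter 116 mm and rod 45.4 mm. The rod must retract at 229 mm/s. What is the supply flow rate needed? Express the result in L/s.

Rod-side annular area A_ann = π/4 × (116² − 45.4²) = 8949 mm^2
Q = A × v

Q ≈ 2.05 L/s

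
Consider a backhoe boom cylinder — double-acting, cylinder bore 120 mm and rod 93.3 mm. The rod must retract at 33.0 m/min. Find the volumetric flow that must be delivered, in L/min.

Q ≈ 148 L/min

Rod-side annular area A_ann = π/4 × (120² − 93.3²) = 4473 mm^2
Q = A × v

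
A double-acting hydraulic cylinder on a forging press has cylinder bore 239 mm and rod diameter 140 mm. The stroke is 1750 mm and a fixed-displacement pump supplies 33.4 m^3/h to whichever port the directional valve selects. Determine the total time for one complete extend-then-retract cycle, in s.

Cap-side area A_cap = π/4 × (239 mm)² = 44860 mm^2
Rod-side annular area A_ann = π/4 × (239² − 140²) = 29470 mm^2
t_ext = A_cap·L/Q = 8.462 s
t_ret = A_ann·L/Q = 5.559 s
t_cycle = t_ext + t_ret

t ≈ 14.0 s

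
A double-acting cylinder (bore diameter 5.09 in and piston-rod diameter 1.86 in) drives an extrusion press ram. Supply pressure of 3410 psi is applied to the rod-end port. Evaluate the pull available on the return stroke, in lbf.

F ≈ 60100 lbf

Rod-side annular area A_ann = π/4 × (5.09² − 1.86²) = 17.63 in^2
On retraction the pressure acts on the annular area (bore minus rod).
F = P × A_ann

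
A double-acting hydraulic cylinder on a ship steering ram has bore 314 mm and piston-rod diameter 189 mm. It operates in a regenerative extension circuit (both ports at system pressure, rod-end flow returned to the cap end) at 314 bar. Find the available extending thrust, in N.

F ≈ 8.81e5 N

With equal pressure on both faces, forces on the annular region cancel; the net push is pressure × rod cross-section.
Rod cross-section A_rod = π/4 × (189 mm)² = 28060 mm^2
F = P × A_rod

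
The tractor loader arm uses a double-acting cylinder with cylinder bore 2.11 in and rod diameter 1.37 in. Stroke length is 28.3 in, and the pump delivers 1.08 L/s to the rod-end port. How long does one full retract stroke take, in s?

Rod-side annular area A_ann = π/4 × (2.11² − 1.37²) = 2.023 in^2
Swept volume V = A × L; t = V / Q = A·L / Q

t ≈ 0.868 s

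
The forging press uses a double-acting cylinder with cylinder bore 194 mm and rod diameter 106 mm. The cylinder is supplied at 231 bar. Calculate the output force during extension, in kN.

F ≈ 683 kN

Cap-side area A_cap = π/4 × (194 mm)² = 29560 mm^2
F = P × A_cap = 231 bar × A_cap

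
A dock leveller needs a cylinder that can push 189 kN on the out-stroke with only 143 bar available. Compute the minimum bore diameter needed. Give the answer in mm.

Extension force acts on the full piston face: F = P × (π/4)D².
D = √(4F / (πP)) = √(4 × 189 kN / (π × 143 bar))

D ≈ 130 mm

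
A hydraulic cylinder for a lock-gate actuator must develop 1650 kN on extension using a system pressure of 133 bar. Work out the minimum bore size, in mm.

Extension force acts on the full piston face: F = P × (π/4)D².
D = √(4F / (πP)) = √(4 × 1650 kN / (π × 133 bar))

D ≈ 397 mm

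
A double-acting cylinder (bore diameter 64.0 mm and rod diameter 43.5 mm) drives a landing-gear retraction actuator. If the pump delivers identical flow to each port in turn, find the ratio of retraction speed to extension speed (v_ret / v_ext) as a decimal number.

v_ret/v_ext ≈ 1.86

Cap-side area A_cap = π/4 × (64.0 mm)² = 3217 mm^2
Rod-side annular area A_ann = π/4 × (64.0² − 43.5²) = 1731 mm^2
For equal Q, v ∝ 1/A, so v_ret/v_ext = A_cap/A_ann.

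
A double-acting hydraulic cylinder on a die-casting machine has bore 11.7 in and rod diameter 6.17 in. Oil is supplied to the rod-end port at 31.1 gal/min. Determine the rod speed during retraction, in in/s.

Rod-side annular area A_ann = π/4 × (11.7² − 6.17²) = 77.61 in^2
Flow into the rod-end port fills the annular volume.
v = Q / A

v ≈ 1.54 in/s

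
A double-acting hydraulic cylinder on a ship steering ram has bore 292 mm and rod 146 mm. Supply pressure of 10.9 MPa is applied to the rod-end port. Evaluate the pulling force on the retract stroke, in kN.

Rod-side annular area A_ann = π/4 × (292² − 146²) = 50220 mm^2
On retraction the pressure acts on the annular area (bore minus rod).
F = P × A_ann

F ≈ 547 kN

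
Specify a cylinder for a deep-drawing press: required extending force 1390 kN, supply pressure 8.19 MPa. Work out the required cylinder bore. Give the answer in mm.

Extension force acts on the full piston face: F = P × (π/4)D².
D = √(4F / (πP)) = √(4 × 1390 kN / (π × 8.19 MPa))

D ≈ 465 mm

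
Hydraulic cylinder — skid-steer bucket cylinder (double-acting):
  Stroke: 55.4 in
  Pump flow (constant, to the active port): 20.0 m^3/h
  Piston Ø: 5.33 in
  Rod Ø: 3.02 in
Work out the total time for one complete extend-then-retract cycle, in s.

t ≈ 6.12 s

Cap-side area A_cap = π/4 × (5.33 in)² = 22.31 in^2
Rod-side annular area A_ann = π/4 × (5.33² − 3.02²) = 15.15 in^2
t_ext = A_cap·L/Q = 3.646 s
t_ret = A_ann·L/Q = 2.476 s
t_cycle = t_ext + t_ret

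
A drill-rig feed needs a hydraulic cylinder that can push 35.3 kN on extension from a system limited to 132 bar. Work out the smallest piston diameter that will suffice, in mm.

D ≈ 58.4 mm

Extension force acts on the full piston face: F = P × (π/4)D².
D = √(4F / (πP)) = √(4 × 35.3 kN / (π × 132 bar))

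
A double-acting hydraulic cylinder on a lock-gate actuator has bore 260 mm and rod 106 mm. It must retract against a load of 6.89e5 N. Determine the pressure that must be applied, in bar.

Rod-side annular area A_ann = π/4 × (260² − 106²) = 44270 mm^2
Retraction: pressure acts on the annular area.
P = F / A = 6.89e5 N / A

P ≈ 156 bar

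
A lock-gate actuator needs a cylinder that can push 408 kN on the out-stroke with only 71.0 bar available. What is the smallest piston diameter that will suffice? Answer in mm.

D ≈ 270 mm

Extension force acts on the full piston face: F = P × (π/4)D².
D = √(4F / (πP)) = √(4 × 408 kN / (π × 71.0 bar))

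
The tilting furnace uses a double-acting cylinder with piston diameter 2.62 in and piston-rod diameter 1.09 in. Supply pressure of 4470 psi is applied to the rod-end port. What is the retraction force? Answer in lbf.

Rod-side annular area A_ann = π/4 × (2.62² − 1.09²) = 4.458 in^2
On retraction the pressure acts on the annular area (bore minus rod).
F = P × A_ann

F ≈ 19900 lbf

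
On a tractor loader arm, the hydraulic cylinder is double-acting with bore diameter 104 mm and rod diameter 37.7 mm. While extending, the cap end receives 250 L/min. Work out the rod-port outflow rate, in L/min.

Cap-side area A_cap = π/4 × (104 mm)² = 8495 mm^2
Rod-side annular area A_ann = π/4 × (104² − 37.7²) = 7379 mm^2
Piston speed v = Q_in/A_cap; rod-end outflow Q_out = v × A_ann = Q_in × A_ann/A_cap.

Q_out ≈ 217 L/min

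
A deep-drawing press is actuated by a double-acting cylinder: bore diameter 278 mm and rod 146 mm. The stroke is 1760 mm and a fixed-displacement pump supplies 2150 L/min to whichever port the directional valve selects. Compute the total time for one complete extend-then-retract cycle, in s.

Cap-side area A_cap = π/4 × (278 mm)² = 60700 mm^2
Rod-side annular area A_ann = π/4 × (278² − 146²) = 43960 mm^2
t_ext = A_cap·L/Q = 2.981 s
t_ret = A_ann·L/Q = 2.159 s
t_cycle = t_ext + t_ret

t ≈ 5.14 s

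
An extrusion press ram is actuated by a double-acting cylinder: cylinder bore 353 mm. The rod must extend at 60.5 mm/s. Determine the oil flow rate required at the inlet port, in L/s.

Q ≈ 5.92 L/s

Cap-side area A_cap = π/4 × (353 mm)² = 97870 mm^2
Q = A × v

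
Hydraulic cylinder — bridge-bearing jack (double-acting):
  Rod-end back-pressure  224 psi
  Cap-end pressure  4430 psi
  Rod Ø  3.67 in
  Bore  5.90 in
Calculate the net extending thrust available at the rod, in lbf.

Cap-side area A_cap = π/4 × (5.90 in)² = 27.34 in^2
Rod-side annular area A_ann = π/4 × (5.90² − 3.67²) = 16.76 in^2
Net thrust = P_cap·A_cap − P_rod·A_ann = 1.211e5 lbf − 3755 lbf

F ≈ 1.17e5 lbf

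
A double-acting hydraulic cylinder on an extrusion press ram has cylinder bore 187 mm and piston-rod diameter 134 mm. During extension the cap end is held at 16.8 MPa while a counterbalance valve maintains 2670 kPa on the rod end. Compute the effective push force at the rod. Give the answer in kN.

Cap-side area A_cap = π/4 × (187 mm)² = 27460 mm^2
Rod-side annular area A_ann = π/4 × (187² − 134²) = 13360 mm^2
Net thrust = P_cap·A_cap − P_rod·A_ann = 461.4 kN − 35.68 kN

F ≈ 426 kN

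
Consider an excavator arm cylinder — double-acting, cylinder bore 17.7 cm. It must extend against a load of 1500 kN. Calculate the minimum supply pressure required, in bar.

Cap-side area A_cap = π/4 × (17.7 cm)² = 246.1 cm^2
P = F / A = 1500 kN / A

P ≈ 610 bar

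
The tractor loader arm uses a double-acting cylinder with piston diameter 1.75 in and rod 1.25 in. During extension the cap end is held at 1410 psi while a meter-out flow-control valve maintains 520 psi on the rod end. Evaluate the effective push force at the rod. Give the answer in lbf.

Cap-side area A_cap = π/4 × (1.75 in)² = 2.405 in^2
Rod-side annular area A_ann = π/4 × (1.75² − 1.25²) = 1.178 in^2
Net thrust = P_cap·A_cap − P_rod·A_ann = 3391 lbf − 612.6 lbf

F ≈ 2780 lbf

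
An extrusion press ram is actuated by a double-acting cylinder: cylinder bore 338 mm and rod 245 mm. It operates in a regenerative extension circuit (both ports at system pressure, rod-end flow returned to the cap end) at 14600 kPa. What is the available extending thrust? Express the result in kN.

F ≈ 688 kN

With equal pressure on both faces, forces on the annular region cancel; the net push is pressure × rod cross-section.
Rod cross-section A_rod = π/4 × (245 mm)² = 47140 mm^2
F = P × A_rod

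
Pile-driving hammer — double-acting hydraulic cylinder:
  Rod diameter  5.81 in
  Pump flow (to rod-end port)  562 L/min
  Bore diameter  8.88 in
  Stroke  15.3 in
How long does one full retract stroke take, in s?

t ≈ 0.948 s

Rod-side annular area A_ann = π/4 × (8.88² − 5.81²) = 35.42 in^2
Swept volume V = A × L; t = V / Q = A·L / Q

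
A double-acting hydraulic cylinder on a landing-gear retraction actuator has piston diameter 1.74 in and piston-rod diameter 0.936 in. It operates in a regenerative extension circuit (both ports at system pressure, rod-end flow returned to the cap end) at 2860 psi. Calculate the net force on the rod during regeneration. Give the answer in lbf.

With equal pressure on both faces, forces on the annular region cancel; the net push is pressure × rod cross-section.
Rod cross-section A_rod = π/4 × (0.936 in)² = 0.6881 in^2
F = P × A_rod

F ≈ 1970 lbf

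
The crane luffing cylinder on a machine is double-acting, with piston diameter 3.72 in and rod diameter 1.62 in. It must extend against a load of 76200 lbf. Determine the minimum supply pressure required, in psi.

P ≈ 7010 psi

Cap-side area A_cap = π/4 × (3.72 in)² = 10.87 in^2
P = F / A = 76200 lbf / A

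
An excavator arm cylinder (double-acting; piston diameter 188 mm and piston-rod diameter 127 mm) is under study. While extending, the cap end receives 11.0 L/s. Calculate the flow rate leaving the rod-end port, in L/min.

Cap-side area A_cap = π/4 × (188 mm)² = 27760 mm^2
Rod-side annular area A_ann = π/4 × (188² − 127²) = 15090 mm^2
Piston speed v = Q_in/A_cap; rod-end outflow Q_out = v × A_ann = Q_in × A_ann/A_cap.

Q_out ≈ 359 L/min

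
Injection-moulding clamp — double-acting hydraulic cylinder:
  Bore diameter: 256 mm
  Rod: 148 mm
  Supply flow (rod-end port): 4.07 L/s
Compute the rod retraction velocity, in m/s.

Rod-side annular area A_ann = π/4 × (256² − 148²) = 34270 mm^2
Flow into the rod-end port fills the annular volume.
v = Q / A

v ≈ 0.119 m/s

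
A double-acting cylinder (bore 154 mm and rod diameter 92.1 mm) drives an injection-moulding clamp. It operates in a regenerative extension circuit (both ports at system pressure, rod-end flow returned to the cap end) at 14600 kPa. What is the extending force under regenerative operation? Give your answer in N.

With equal pressure on both faces, forces on the annular region cancel; the net push is pressure × rod cross-section.
Rod cross-section A_rod = π/4 × (92.1 mm)² = 6662 mm^2
F = P × A_rod

F ≈ 97300 N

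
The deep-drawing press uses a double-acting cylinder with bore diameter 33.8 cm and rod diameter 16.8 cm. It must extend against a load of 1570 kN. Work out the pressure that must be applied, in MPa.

P ≈ 17.5 MPa

Cap-side area A_cap = π/4 × (33.8 cm)² = 897.3 cm^2
P = F / A = 1570 kN / A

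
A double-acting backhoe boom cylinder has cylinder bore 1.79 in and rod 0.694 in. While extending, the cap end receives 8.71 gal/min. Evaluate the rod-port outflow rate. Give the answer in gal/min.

Cap-side area A_cap = π/4 × (1.79 in)² = 2.516 in^2
Rod-side annular area A_ann = π/4 × (1.79² − 0.694²) = 2.138 in^2
Piston speed v = Q_in/A_cap; rod-end outflow Q_out = v × A_ann = Q_in × A_ann/A_cap.

Q_out ≈ 7.40 gal/min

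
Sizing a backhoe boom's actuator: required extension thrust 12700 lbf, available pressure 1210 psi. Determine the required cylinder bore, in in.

D ≈ 3.66 in

Extension force acts on the full piston face: F = P × (π/4)D².
D = √(4F / (πP)) = √(4 × 12700 lbf / (π × 1210 psi))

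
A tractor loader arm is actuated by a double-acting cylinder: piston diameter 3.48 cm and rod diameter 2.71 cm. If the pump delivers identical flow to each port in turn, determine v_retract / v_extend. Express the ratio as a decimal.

v_ret/v_ext ≈ 2.54

Cap-side area A_cap = π/4 × (3.48 cm)² = 9.511 cm^2
Rod-side annular area A_ann = π/4 × (3.48² − 2.71²) = 3.743 cm^2
For equal Q, v ∝ 1/A, so v_ret/v_ext = A_cap/A_ann.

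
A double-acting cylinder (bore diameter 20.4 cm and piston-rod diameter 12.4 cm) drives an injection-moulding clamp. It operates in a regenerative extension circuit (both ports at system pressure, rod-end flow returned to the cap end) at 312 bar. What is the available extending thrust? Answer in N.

With equal pressure on both faces, forces on the annular region cancel; the net push is pressure × rod cross-section.
Rod cross-section A_rod = π/4 × (12.4 cm)² = 120.8 cm^2
F = P × A_rod

F ≈ 3.77e5 N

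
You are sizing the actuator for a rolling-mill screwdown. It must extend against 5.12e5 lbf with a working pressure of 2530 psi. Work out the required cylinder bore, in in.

D ≈ 16.1 in

Extension force acts on the full piston face: F = P × (π/4)D².
D = √(4F / (πP)) = √(4 × 5.12e5 lbf / (π × 2530 psi))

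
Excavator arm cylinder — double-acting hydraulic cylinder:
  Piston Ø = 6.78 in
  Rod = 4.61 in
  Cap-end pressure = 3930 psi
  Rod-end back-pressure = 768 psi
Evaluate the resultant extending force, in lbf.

Cap-side area A_cap = π/4 × (6.78 in)² = 36.10 in^2
Rod-side annular area A_ann = π/4 × (6.78² − 4.61²) = 19.41 in^2
Net thrust = P_cap·A_cap − P_rod·A_ann = 1.419e5 lbf − 14910 lbf

F ≈ 1.27e5 lbf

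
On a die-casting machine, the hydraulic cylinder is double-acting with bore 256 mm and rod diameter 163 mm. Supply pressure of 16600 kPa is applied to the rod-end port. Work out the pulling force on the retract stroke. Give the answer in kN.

Rod-side annular area A_ann = π/4 × (256² − 163²) = 30600 mm^2
On retraction the pressure acts on the annular area (bore minus rod).
F = P × A_ann

F ≈ 508 kN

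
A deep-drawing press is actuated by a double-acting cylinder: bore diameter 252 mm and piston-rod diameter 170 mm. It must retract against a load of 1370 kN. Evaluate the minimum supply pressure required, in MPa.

P ≈ 50.4 MPa

Rod-side annular area A_ann = π/4 × (252² − 170²) = 27180 mm^2
Retraction: pressure acts on the annular area.
P = F / A = 1370 kN / A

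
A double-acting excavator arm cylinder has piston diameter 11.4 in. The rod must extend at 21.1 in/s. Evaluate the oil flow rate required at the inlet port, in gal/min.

Q ≈ 559 gal/min

Cap-side area A_cap = π/4 × (11.4 in)² = 102.1 in^2
Q = A × v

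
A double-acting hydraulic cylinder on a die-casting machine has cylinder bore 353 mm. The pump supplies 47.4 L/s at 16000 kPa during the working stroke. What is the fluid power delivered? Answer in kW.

Hydraulic power = P × Q

W ≈ 758 kW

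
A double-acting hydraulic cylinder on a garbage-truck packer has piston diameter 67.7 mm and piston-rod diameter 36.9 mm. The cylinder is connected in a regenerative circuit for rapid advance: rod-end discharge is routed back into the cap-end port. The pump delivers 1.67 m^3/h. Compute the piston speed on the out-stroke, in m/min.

In regeneration the rod-end outflow joins the pump flow into the cap end, so the net volume the pump must supply per unit advance equals the rod cross-section area.
Rod cross-section A_rod = π/4 × (36.9 mm)² = 1069 mm^2
v = Q_pump / A_rod

v ≈ 26.0 m/min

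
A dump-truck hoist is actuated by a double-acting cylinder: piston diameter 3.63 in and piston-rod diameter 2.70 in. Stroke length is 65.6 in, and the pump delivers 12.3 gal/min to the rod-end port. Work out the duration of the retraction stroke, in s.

Rod-side annular area A_ann = π/4 × (3.63² − 2.70²) = 4.624 in^2
Swept volume V = A × L; t = V / Q = A·L / Q

t ≈ 6.40 s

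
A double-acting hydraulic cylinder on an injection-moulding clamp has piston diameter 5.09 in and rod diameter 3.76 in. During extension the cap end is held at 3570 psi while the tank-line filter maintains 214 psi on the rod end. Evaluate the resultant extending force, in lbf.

Cap-side area A_cap = π/4 × (5.09 in)² = 20.35 in^2
Rod-side annular area A_ann = π/4 × (5.09² − 3.76²) = 9.245 in^2
Net thrust = P_cap·A_cap − P_rod·A_ann = 72640 lbf − 1978 lbf

F ≈ 70700 lbf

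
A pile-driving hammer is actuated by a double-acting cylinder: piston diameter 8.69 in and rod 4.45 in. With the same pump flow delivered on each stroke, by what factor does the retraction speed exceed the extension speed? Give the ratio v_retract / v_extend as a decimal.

Cap-side area A_cap = π/4 × (8.69 in)² = 59.31 in^2
Rod-side annular area A_ann = π/4 × (8.69² − 4.45²) = 43.76 in^2
For equal Q, v ∝ 1/A, so v_ret/v_ext = A_cap/A_ann.

v_ret/v_ext ≈ 1.36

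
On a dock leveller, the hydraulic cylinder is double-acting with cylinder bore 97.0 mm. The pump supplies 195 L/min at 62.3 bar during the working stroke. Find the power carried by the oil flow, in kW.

W ≈ 20.2 kW

Hydraulic power = P × Q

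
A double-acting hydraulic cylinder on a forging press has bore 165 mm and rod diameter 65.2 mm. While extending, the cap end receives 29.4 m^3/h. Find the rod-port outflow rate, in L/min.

Cap-side area A_cap = π/4 × (165 mm)² = 21380 mm^2
Rod-side annular area A_ann = π/4 × (165² − 65.2²) = 18040 mm^2
Piston speed v = Q_in/A_cap; rod-end outflow Q_out = v × A_ann = Q_in × A_ann/A_cap.

Q_out ≈ 413 L/min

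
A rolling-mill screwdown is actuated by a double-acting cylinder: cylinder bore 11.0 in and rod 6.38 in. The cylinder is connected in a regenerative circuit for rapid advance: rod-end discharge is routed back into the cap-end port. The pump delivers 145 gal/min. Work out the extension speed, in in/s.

In regeneration the rod-end outflow joins the pump flow into the cap end, so the net volume the pump must supply per unit advance equals the rod cross-section area.
Rod cross-section A_rod = π/4 × (6.38 in)² = 31.97 in^2
v = Q_pump / A_rod

v ≈ 17.5 in/s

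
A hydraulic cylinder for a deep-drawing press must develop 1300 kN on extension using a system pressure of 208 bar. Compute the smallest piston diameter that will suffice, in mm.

D ≈ 282 mm

Extension force acts on the full piston face: F = P × (π/4)D².
D = √(4F / (πP)) = √(4 × 1300 kN / (π × 208 bar))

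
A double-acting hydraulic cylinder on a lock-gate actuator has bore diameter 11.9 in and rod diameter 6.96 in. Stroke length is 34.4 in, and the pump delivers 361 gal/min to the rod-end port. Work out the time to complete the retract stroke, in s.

Rod-side annular area A_ann = π/4 × (11.9² − 6.96²) = 73.17 in^2
Swept volume V = A × L; t = V / Q = A·L / Q

t ≈ 1.81 s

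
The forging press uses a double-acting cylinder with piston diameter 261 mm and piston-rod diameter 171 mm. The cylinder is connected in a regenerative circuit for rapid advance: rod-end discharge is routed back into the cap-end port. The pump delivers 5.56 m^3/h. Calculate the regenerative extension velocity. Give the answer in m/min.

In regeneration the rod-end outflow joins the pump flow into the cap end, so the net volume the pump must supply per unit advance equals the rod cross-section area.
Rod cross-section A_rod = π/4 × (171 mm)² = 22970 mm^2
v = Q_pump / A_rod

v ≈ 4.03 m/min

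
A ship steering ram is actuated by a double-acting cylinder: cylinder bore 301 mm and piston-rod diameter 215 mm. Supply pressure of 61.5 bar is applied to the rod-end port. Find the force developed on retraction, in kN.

Rod-side annular area A_ann = π/4 × (301² − 215²) = 34850 mm^2
On retraction the pressure acts on the annular area (bore minus rod).
F = P × A_ann

F ≈ 214 kN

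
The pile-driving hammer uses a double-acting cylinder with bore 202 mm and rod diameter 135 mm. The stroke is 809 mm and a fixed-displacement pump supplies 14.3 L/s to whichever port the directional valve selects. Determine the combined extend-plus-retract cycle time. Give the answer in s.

t ≈ 2.82 s

Cap-side area A_cap = π/4 × (202 mm)² = 32050 mm^2
Rod-side annular area A_ann = π/4 × (202² − 135²) = 17730 mm^2
t_ext = A_cap·L/Q = 1.813 s
t_ret = A_ann·L/Q = 1.003 s
t_cycle = t_ext + t_ret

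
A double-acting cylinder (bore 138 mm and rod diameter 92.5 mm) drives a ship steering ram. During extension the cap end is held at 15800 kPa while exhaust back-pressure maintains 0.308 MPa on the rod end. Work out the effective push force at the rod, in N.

F ≈ 2.34e5 N

Cap-side area A_cap = π/4 × (138 mm)² = 14960 mm^2
Rod-side annular area A_ann = π/4 × (138² − 92.5²) = 8237 mm^2
Net thrust = P_cap·A_cap − P_rod·A_ann = 2.363e5 N − 2537 N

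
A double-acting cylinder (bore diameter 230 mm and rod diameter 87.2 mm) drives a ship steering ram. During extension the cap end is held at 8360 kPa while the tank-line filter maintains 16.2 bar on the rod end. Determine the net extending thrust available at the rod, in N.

Cap-side area A_cap = π/4 × (230 mm)² = 41550 mm^2
Rod-side annular area A_ann = π/4 × (230² − 87.2²) = 35580 mm^2
Net thrust = P_cap·A_cap − P_rod·A_ann = 3.473e5 N − 57630 N

F ≈ 2.90e5 N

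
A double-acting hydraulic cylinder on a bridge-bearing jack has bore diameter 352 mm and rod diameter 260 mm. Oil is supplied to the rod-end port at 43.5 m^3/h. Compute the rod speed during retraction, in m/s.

v ≈ 0.273 m/s

Rod-side annular area A_ann = π/4 × (352² − 260²) = 44220 mm^2
Flow into the rod-end port fills the annular volume.
v = Q / A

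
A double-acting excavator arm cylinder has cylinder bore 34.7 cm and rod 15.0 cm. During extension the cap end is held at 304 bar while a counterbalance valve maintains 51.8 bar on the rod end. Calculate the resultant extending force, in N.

F ≈ 2.48e6 N

Cap-side area A_cap = π/4 × (34.7 cm)² = 945.7 cm^2
Rod-side annular area A_ann = π/4 × (34.7² − 15.0²) = 769.0 cm^2
Net thrust = P_cap·A_cap − P_rod·A_ann = 2.875e6 N − 3.983e5 N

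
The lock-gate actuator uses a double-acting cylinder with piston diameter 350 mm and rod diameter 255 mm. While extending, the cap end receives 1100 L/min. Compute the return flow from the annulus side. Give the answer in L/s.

Q_out ≈ 8.60 L/s

Cap-side area A_cap = π/4 × (350 mm)² = 96210 mm^2
Rod-side annular area A_ann = π/4 × (350² − 255²) = 45140 mm^2
Piston speed v = Q_in/A_cap; rod-end outflow Q_out = v × A_ann = Q_in × A_ann/A_cap.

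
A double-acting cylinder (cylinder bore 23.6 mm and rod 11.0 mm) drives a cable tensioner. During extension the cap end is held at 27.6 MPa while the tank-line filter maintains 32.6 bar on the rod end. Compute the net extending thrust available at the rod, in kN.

F ≈ 11.0 kN

Cap-side area A_cap = π/4 × (23.6 mm)² = 437.4 mm^2
Rod-side annular area A_ann = π/4 × (23.6² − 11.0²) = 342.4 mm^2
Net thrust = P_cap·A_cap − P_rod·A_ann = 12.07 kN − 1.116 kN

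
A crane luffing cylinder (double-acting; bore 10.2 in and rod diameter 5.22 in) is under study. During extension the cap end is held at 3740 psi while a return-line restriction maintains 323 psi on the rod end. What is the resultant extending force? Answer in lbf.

Cap-side area A_cap = π/4 × (10.2 in)² = 81.71 in^2
Rod-side annular area A_ann = π/4 × (10.2² − 5.22²) = 60.31 in^2
Net thrust = P_cap·A_cap − P_rod·A_ann = 3.056e5 lbf − 19480 lbf

F ≈ 2.86e5 lbf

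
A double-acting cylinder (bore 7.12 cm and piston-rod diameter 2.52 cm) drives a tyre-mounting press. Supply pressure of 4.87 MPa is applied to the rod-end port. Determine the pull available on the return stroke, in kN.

Rod-side annular area A_ann = π/4 × (7.12² − 2.52²) = 34.83 cm^2
On retraction the pressure acts on the annular area (bore minus rod).
F = P × A_ann

F ≈ 17.0 kN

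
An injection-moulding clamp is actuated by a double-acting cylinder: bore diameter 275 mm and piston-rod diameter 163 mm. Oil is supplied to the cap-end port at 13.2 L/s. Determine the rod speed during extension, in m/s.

Cap-side area A_cap = π/4 × (275 mm)² = 59400 mm^2
v = Q / A

v ≈ 0.222 m/s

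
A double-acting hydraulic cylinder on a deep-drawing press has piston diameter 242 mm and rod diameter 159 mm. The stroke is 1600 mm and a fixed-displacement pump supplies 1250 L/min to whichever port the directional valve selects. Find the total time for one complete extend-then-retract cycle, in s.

t ≈ 5.54 s

Cap-side area A_cap = π/4 × (242 mm)² = 46000 mm^2
Rod-side annular area A_ann = π/4 × (242² − 159²) = 26140 mm^2
t_ext = A_cap·L/Q = 3.532 s
t_ret = A_ann·L/Q = 2.008 s
t_cycle = t_ext + t_ret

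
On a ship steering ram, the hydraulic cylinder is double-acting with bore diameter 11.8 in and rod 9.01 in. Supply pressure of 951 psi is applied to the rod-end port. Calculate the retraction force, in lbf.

Rod-side annular area A_ann = π/4 × (11.8² − 9.01²) = 45.60 in^2
On retraction the pressure acts on the annular area (bore minus rod).
F = P × A_ann

F ≈ 43400 lbf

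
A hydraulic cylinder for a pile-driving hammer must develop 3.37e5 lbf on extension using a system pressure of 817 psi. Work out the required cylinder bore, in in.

Extension force acts on the full piston face: F = P × (π/4)D².
D = √(4F / (πP)) = √(4 × 3.37e5 lbf / (π × 817 psi))

D ≈ 22.9 in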